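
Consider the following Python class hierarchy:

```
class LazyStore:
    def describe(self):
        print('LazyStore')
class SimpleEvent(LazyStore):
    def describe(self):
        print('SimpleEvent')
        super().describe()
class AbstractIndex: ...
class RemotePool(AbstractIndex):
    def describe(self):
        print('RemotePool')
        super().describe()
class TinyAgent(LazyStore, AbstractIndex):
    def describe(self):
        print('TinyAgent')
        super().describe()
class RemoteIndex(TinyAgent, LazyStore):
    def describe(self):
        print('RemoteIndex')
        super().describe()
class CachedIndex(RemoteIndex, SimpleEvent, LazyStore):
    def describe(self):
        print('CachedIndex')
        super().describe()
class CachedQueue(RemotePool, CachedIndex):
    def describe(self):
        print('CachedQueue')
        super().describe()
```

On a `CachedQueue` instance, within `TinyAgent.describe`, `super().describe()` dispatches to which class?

L[CachedQueue] = CachedQueue + merge(L[RemotePool], L[CachedIndex], [RemotePool CachedIndex])
  take RemotePool:  [RemotePool AbstractIndex object] + [CachedIndex RemoteIndex TinyAgent SimpleEvent LazyStore AbstractIndex object] + [RemotePool CachedIndex]
  take CachedIndex:  [AbstractIndex object] + [CachedIndex RemoteIndex TinyAgent SimpleEvent LazyStore AbstractIndex object] + [CachedIndex]
  take RemoteIndex:  [AbstractIndex object] + [RemoteIndex TinyAgent SimpleEvent LazyStore AbstractIndex object]
  take TinyAgent:  [AbstractIndex object] + [TinyAgent SimpleEvent LazyStore AbstractIndex object]
  take SimpleEvent:  [AbstractIndex object] + [SimpleEvent LazyStore AbstractIndex object]
  take LazyStore:  [AbstractIndex object] + [LazyStore AbstractIndex object]
  take AbstractIndex:  [AbstractIndex object] + [AbstractIndex object]
  take object:  [object] + [object]
MRO: CachedQueue RemotePool CachedIndex RemoteIndex TinyAgent SimpleEvent LazyStore AbstractIndex object
super() in TinyAgent.describe on a CachedQueue instance goes to the class after TinyAgent in CachedQueue's MRO: SimpleEvent.

SimpleEvent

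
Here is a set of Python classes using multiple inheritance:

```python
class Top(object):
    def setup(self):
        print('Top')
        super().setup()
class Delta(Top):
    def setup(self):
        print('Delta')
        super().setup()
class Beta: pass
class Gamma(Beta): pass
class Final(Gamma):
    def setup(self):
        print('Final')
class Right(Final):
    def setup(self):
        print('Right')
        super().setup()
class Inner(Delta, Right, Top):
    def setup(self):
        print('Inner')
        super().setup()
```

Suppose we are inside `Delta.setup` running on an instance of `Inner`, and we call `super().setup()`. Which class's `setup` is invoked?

Right

L[Inner] = Inner + merge(L[Delta], L[Right], L[Top], [Delta Right Top])
  take Delta:  [Delta Top object] + [Right Final Gamma Beta object] + [Top object] + [Delta Right Top]
  take Right:  [Top object] + [Right Final Gamma Beta object] + [Top object] + [Right Top]
  take Top:  [Top object] + [Final Gamma Beta object] + [Top object] + [Top]
  take Final:  [object] + [Final Gamma Beta object] + [object]
  take Gamma:  [object] + [Gamma Beta object] + [object]
  take Beta:  [object] + [Beta object] + [object]
  take object:  [object] + [object] + [object]
MRO: Inner Delta Right Top Final Gamma Beta object
super() in Delta.setup on a Inner instance goes to the class after Delta in Inner's MRO: Right.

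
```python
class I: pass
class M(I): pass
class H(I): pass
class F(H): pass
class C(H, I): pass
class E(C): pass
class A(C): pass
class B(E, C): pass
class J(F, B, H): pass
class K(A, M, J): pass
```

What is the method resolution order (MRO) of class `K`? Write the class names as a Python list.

[K, A, M, J, F, B, E, C, H, I, object]

L[K] = K + merge(L[A], L[M], L[J], [A M J])
  take A:  [A C H I object] + [M I object] + [J F B E C H I object] + [A M J]
  take M:  [C H I object] + [M I object] + [J F B E C H I object] + [M J]
  take J:  [C H I object] + [I object] + [J F B E C H I object] + [J]
  take F:  [C H I object] + [I object] + [F B E C H I object]
  take B:  [C H I object] + [I object] + [B E C H I object]
  take E:  [C H I object] + [I object] + [E C H I object]
  take C:  [C H I object] + [I object] + [C H I object]
  take H:  [H I object] + [I object] + [H I object]
  take I:  [I object] + [I object] + [I object]
  take object:  [object] + [object] + [object]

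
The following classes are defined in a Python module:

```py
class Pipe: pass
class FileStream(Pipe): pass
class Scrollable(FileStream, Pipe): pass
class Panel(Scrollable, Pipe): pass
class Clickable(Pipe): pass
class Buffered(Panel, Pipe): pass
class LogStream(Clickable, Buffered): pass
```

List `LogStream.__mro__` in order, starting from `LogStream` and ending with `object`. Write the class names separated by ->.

L[LogStream] = LogStream + merge(L[Clickable], L[Buffered], [Clickable Buffered])
  take Clickable:  [Clickable Pipe object] + [Buffered Panel Scrollable FileStream Pipe object] + [Clickable Buffered]
  take Buffered:  [Pipe object] + [Buffered Panel Scrollable FileStream Pipe object] + [Buffered]
  take Panel:  [Pipe object] + [Panel Scrollable FileStream Pipe object]
  take Scrollable:  [Pipe object] + [Scrollable FileStream Pipe object]
  take FileStream:  [Pipe object] + [FileStream Pipe object]
  take Pipe:  [Pipe object] + [Pipe object]
  take object:  [object] + [object]

LogStream -> Clickable -> Buffered -> Panel -> Scrollable -> FileStream -> Pipe -> object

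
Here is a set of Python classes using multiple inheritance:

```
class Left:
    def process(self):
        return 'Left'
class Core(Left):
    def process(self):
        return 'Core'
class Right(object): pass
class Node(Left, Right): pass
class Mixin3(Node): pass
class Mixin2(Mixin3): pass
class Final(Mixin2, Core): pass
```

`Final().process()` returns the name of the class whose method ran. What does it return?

Core

L[Final] = Final + merge(L[Mixin2], L[Core], [Mixin2 Core])
  take Mixin2:  [Mixin2 Mixin3 Node Left Right object] + [Core Left object] + [Mixin2 Core]
  take Mixin3:  [Mixin3 Node Left Right object] + [Core Left object] + [Core]
  take Node:  [Node Left Right object] + [Core Left object] + [Core]
  take Core:  [Left Right object] + [Core Left object] + [Core]
  take Left:  [Left Right object] + [Left object]
  take Right:  [Right object] + [object]
  take object:  [object] + [object]
MRO: Final Mixin2 Mixin3 Node Core Left Right object
process is defined in: Core, Left. First along the MRO is Core.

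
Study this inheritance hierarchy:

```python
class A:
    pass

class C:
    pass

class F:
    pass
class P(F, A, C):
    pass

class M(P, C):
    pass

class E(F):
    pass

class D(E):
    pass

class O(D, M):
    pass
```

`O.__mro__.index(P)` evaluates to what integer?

4

L[O] = O + merge(L[D], L[M], [D M])
  take D:  [D E F object] + [M P F A C object] + [D M]
  take E:  [E F object] + [M P F A C object] + [M]
  take M:  [F object] + [M P F A C object] + [M]
  take P:  [F object] + [P F A C object]
  take F:  [F object] + [F A C object]
  take A:  [object] + [A C object]
  take C:  [object] + [C object]
  take object:  [object] + [object]
MRO: O D E M P F A C object
P sits at index 4.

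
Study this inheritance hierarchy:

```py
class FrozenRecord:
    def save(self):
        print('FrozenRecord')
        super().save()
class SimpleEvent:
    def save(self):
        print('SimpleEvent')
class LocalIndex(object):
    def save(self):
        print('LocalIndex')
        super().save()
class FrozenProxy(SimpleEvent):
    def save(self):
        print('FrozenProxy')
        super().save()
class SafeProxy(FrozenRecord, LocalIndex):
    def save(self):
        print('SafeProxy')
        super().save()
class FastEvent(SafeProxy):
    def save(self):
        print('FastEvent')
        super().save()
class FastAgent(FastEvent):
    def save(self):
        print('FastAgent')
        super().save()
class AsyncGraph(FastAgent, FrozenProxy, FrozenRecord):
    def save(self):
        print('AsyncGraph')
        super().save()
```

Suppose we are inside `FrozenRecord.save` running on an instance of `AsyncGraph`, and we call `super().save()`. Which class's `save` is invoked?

LocalIndex

L[AsyncGraph] = AsyncGraph + merge(L[FastAgent], L[FrozenProxy], L[FrozenRecord], [FastAgent FrozenProxy FrozenRecord])
  take FastAgent:  [FastAgent FastEvent SafeProxy FrozenRecord LocalIndex object] + [FrozenProxy SimpleEvent object] + [FrozenRecord object] + [FastAgent FrozenProxy FrozenRecord]
  take FastEvent:  [FastEvent SafeProxy FrozenRecord LocalIndex object] + [FrozenProxy SimpleEvent object] + [FrozenRecord object] + [FrozenProxy FrozenRecord]
  take SafeProxy:  [SafeProxy FrozenRecord LocalIndex object] + [FrozenProxy SimpleEvent object] + [FrozenRecord object] + [FrozenProxy FrozenRecord]
  take FrozenProxy:  [FrozenRecord LocalIndex object] + [FrozenProxy SimpleEvent object] + [FrozenRecord object] + [FrozenProxy FrozenRecord]
  take FrozenRecord:  [FrozenRecord LocalIndex object] + [SimpleEvent object] + [FrozenRecord object] + [FrozenRecord]
  take LocalIndex:  [LocalIndex object] + [SimpleEvent object] + [object]
  take SimpleEvent:  [object] + [SimpleEvent object] + [object]
  take object:  [object] + [object] + [object]
MRO: AsyncGraph FastAgent FastEvent SafeProxy FrozenProxy FrozenRecord LocalIndex SimpleEvent object
super() in FrozenRecord.save on a AsyncGraph instance goes to the class after FrozenRecord in AsyncGraph's MRO: LocalIndex.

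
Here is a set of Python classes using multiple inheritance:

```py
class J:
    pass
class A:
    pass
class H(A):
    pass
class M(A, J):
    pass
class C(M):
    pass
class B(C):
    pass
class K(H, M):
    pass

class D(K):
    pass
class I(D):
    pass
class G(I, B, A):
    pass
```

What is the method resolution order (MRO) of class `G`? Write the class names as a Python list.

L[G] = G + merge(L[I], L[B], L[A], [I B A])
  take I:  [I D K H M A J object] + [B C M A J object] + [A object] + [I B A]
  take D:  [D K H M A J object] + [B C M A J object] + [A object] + [B A]
  take K:  [K H M A J object] + [B C M A J object] + [A object] + [B A]
  take H:  [H M A J object] + [B C M A J object] + [A object] + [B A]
  take B:  [M A J object] + [B C M A J object] + [A object] + [B A]
  take C:  [M A J object] + [C M A J object] + [A object] + [A]
  take M:  [M A J object] + [M A J object] + [A object] + [A]
  take A:  [A J object] + [A J object] + [A object] + [A]
  take J:  [J object] + [J object] + [object]
  take object:  [object] + [object] + [object]

[G, I, D, K, H, B, C, M, A, J, object]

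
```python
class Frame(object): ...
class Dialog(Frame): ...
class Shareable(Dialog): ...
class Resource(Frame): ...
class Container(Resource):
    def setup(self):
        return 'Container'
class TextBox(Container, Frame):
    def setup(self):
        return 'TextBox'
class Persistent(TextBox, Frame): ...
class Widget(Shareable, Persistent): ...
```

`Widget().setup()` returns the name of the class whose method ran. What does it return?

L[Widget] = Widget + merge(L[Shareable], L[Persistent], [Shareable Persistent])
  take Shareable:  [Shareable Dialog Frame object] + [Persistent TextBox Container Resource Frame object] + [Shareable Persistent]
  take Dialog:  [Dialog Frame object] + [Persistent TextBox Container Resource Frame object] + [Persistent]
  take Persistent:  [Frame object] + [Persistent TextBox Container Resource Frame object] + [Persistent]
  take TextBox:  [Frame object] + [TextBox Container Resource Frame object]
  take Container:  [Frame object] + [Container Resource Frame object]
  take Resource:  [Frame object] + [Resource Frame object]
  take Frame:  [Frame object] + [Frame object]
  take object:  [object] + [object]
MRO: Widget Shareable Dialog Persistent TextBox Container Resource Frame object
setup is defined in: Container, TextBox. First along the MRO is TextBox.

TextBox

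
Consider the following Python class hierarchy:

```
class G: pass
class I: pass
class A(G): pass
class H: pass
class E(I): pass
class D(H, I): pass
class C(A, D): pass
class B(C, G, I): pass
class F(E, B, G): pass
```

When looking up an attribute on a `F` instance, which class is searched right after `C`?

L[F] = F + merge(L[E], L[B], L[G], [E B G])
  take E:  [E I object] + [B C A G D H I object] + [G object] + [E B G]
  take B:  [I object] + [B C A G D H I object] + [G object] + [B G]
  take C:  [I object] + [C A G D H I object] + [G object] + [G]
  take A:  [I object] + [A G D H I object] + [G object] + [G]
  take G:  [I object] + [G D H I object] + [G object] + [G]
  take D:  [I object] + [D H I object] + [object]
  take H:  [I object] + [H I object] + [object]
  take I:  [I object] + [I object] + [object]
  take object:  [object] + [object] + [object]
MRO: F E B C A G D H I object
C is at position 3; next is A.

A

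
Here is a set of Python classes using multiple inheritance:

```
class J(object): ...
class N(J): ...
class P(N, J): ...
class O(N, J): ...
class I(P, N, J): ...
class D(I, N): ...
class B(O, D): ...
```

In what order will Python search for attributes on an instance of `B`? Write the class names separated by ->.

B -> O -> D -> I -> P -> N -> J -> object

L[B] = B + merge(L[O], L[D], [O D])
  take O:  [O N J object] + [D I P N J object] + [O D]
  take D:  [N J object] + [D I P N J object] + [D]
  take I:  [N J object] + [I P N J object]
  take P:  [N J object] + [P N J object]
  take N:  [N J object] + [N J object]
  take J:  [J object] + [J object]
  take object:  [object] + [object]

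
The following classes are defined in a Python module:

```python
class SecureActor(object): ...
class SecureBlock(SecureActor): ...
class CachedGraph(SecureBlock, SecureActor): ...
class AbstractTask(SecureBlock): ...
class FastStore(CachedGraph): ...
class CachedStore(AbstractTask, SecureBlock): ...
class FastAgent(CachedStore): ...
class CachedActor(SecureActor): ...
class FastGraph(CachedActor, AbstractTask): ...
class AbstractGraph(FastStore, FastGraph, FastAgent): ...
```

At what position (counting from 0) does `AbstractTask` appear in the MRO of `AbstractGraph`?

L[AbstractGraph] = AbstractGraph + merge(L[FastStore], L[FastGraph], L[FastAgent], [FastStore FastGraph FastAgent])
  take FastStore:  [FastStore CachedGraph SecureBlock SecureActor object] + [FastGraph CachedActor AbstractTask SecureBlock SecureActor object] + [FastAgent CachedStore AbstractTask SecureBlock SecureActor object] + [FastStore FastGraph FastAgent]
  take CachedGraph:  [CachedGraph SecureBlock SecureActor object] + [FastGraph CachedActor AbstractTask SecureBlock SecureActor object] + [FastAgent CachedStore AbstractTask SecureBlock SecureActor object] + [FastGraph FastAgent]
  take FastGraph:  [SecureBlock SecureActor object] + [FastGraph CachedActor AbstractTask SecureBlock SecureActor object] + [FastAgent CachedStore AbstractTask SecureBlock SecureActor object] + [FastGraph FastAgent]
  take CachedActor:  [SecureBlock SecureActor object] + [CachedActor AbstractTask SecureBlock SecureActor object] + [FastAgent CachedStore AbstractTask SecureBlock SecureActor object] + [FastAgent]
  take FastAgent:  [SecureBlock SecureActor object] + [AbstractTask SecureBlock SecureActor object] + [FastAgent CachedStore AbstractTask SecureBlock SecureActor object] + [FastAgent]
  take CachedStore:  [SecureBlock SecureActor object] + [AbstractTask SecureBlock SecureActor object] + [CachedStore AbstractTask SecureBlock SecureActor object]
  take AbstractTask:  [SecureBlock SecureActor object] + [AbstractTask SecureBlock SecureActor object] + [AbstractTask SecureBlock SecureActor object]
  take SecureBlock:  [SecureBlock SecureActor object] + [SecureBlock SecureActor object] + [SecureBlock SecureActor object]
  take SecureActor:  [SecureActor object] + [SecureActor object] + [SecureActor object]
  take object:  [object] + [object] + [object]
MRO: AbstractGraph FastStore CachedGraph FastGraph CachedActor FastAgent CachedStore AbstractTask SecureBlock SecureActor object
AbstractTask sits at index 7.

7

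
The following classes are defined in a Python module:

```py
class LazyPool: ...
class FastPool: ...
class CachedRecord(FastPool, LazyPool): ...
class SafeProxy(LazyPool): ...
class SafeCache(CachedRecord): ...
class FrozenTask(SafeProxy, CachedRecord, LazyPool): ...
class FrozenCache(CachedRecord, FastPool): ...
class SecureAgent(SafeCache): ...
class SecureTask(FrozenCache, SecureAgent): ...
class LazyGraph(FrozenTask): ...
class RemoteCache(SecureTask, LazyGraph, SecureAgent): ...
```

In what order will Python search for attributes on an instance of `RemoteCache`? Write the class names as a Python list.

L[RemoteCache] = RemoteCache + merge(L[SecureTask], L[LazyGraph], L[SecureAgent], [SecureTask LazyGraph SecureAgent])
  take SecureTask:  [SecureTask FrozenCache SecureAgent SafeCache CachedRecord FastPool LazyPool object] + [LazyGraph FrozenTask SafeProxy CachedRecord FastPool LazyPool object] + [SecureAgent SafeCache CachedRecord FastPool LazyPool object] + [SecureTask LazyGraph SecureAgent]
  take FrozenCache:  [FrozenCache SecureAgent SafeCache CachedRecord FastPool LazyPool object] + [LazyGraph FrozenTask SafeProxy CachedRecord FastPool LazyPool object] + [SecureAgent SafeCache CachedRecord FastPool LazyPool object] + [LazyGraph SecureAgent]
  take LazyGraph:  [SecureAgent SafeCache CachedRecord FastPool LazyPool object] + [LazyGraph FrozenTask SafeProxy CachedRecord FastPool LazyPool object] + [SecureAgent SafeCache CachedRecord FastPool LazyPool object] + [LazyGraph SecureAgent]
  take SecureAgent:  [SecureAgent SafeCache CachedRecord FastPool LazyPool object] + [FrozenTask SafeProxy CachedRecord FastPool LazyPool object] + [SecureAgent SafeCache CachedRecord FastPool LazyPool object] + [SecureAgent]
  take SafeCache:  [SafeCache CachedRecord FastPool LazyPool object] + [FrozenTask SafeProxy CachedRecord FastPool LazyPool object] + [SafeCache CachedRecord FastPool LazyPool object]
  take FrozenTask:  [CachedRecord FastPool LazyPool object] + [FrozenTask SafeProxy CachedRecord FastPool LazyPool object] + [CachedRecord FastPool LazyPool object]
  take SafeProxy:  [CachedRecord FastPool LazyPool object] + [SafeProxy CachedRecord FastPool LazyPool object] + [CachedRecord FastPool LazyPool object]
  take CachedRecord:  [CachedRecord FastPool LazyPool object] + [CachedRecord FastPool LazyPool object] + [CachedRecord FastPool LazyPool object]
  take FastPool:  [FastPool LazyPool object] + [FastPool LazyPool object] + [FastPool LazyPool object]
  take LazyPool:  [LazyPool object] + [LazyPool object] + [LazyPool object]
  take object:  [object] + [object] + [object]

[RemoteCache, SecureTask, FrozenCache, LazyGraph, SecureAgent, SafeCache, FrozenTask, SafeProxy, CachedRecord, FastPool, LazyPool, object]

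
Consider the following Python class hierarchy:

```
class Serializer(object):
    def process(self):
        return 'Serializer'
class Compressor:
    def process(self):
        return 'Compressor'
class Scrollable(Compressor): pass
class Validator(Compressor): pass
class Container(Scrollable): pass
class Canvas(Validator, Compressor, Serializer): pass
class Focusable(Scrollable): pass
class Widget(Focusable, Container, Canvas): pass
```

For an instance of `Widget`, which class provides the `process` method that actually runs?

Compressor

L[Widget] = Widget + merge(L[Focusable], L[Container], L[Canvas], [Focusable Container Canvas])
  take Focusable:  [Focusable Scrollable Compressor object] + [Container Scrollable Compressor object] + [Canvas Validator Compressor Serializer object] + [Focusable Container Canvas]
  take Container:  [Scrollable Compressor object] + [Container Scrollable Compressor object] + [Canvas Validator Compressor Serializer object] + [Container Canvas]
  take Scrollable:  [Scrollable Compressor object] + [Scrollable Compressor object] + [Canvas Validator Compressor Serializer object] + [Canvas]
  take Canvas:  [Compressor object] + [Compressor object] + [Canvas Validator Compressor Serializer object] + [Canvas]
  take Validator:  [Compressor object] + [Compressor object] + [Validator Compressor Serializer object]
  take Compressor:  [Compressor object] + [Compressor object] + [Compressor Serializer object]
  take Serializer:  [object] + [object] + [Serializer object]
  take object:  [object] + [object] + [object]
MRO: Widget Focusable Container Scrollable Canvas Validator Compressor Serializer object
process is defined in: Compressor, Serializer. First along the MRO is Compressor.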